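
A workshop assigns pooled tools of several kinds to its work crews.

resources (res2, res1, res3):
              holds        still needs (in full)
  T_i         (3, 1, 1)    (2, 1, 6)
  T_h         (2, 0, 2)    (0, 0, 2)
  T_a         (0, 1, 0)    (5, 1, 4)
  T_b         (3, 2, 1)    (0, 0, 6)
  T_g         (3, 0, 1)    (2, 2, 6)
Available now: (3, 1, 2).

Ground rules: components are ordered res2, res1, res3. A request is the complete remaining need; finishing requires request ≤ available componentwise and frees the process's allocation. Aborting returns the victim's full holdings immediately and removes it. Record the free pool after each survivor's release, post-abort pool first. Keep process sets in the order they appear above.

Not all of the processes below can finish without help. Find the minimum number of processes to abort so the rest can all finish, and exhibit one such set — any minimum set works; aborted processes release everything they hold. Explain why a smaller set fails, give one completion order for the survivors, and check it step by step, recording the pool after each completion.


Abort T_i and T_b.
Key observation: before aborting T_i and T_b, T_g was permanently blocked — no order could ever run it; afterwards it completes at step 3.
Minimality, checking each single-abort alternative: T_i alone leaves T_b blocked (short on res3); T_h alone leaves T_i blocked (short on res3); T_a alone leaves T_i blocked (short on res3); T_b alone leaves T_i blocked (short on res3); T_g alone leaves T_i blocked (short on res3).
One survivor order: T_h, T_a, T_g. Step-by-step check (post-abort pool first):
  pool = (9, 4, 4)
  T_h needs (0, 0, 2) <= (9, 4, 4) -> finishes; pool += (2, 0, 2) = (11, 4, 6)
  T_a needs (5, 1, 4) <= (11, 4, 6) -> finishes; pool += (0, 1, 0) = (11, 5, 6)
  T_g needs (2, 2, 6) <= (11, 5, 6) -> finishes; pool += (3, 0, 1) = (14, 5, 7)


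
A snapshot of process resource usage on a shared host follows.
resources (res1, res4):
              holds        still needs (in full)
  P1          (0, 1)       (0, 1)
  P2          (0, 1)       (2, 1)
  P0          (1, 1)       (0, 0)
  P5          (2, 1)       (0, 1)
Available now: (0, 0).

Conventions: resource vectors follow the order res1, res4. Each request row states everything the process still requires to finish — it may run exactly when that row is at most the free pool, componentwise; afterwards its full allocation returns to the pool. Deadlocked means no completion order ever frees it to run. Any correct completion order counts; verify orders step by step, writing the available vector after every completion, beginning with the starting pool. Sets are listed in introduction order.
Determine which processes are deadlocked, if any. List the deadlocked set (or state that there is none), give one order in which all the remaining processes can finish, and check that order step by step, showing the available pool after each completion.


Nothing here is deadlocked.
Key observation: P0 fits the free pool immediately, and its release cascades until everyone finishes.
The rest can finish in the order P0, P5, P2, P1. Check, step by step:
  pool = (0, 0)
  P0: need (0, 0) fits (0, 0); releases (1, 1), pool now (1, 1)
  P5: need (0, 1) fits (1, 1); releases (2, 1), pool now (3, 2)
  P2: need (2, 1) fits (3, 2); releases (0, 1), pool now (3, 3)
  P1: need (0, 1) fits (3, 3); releases (0, 1), pool now (3, 4)


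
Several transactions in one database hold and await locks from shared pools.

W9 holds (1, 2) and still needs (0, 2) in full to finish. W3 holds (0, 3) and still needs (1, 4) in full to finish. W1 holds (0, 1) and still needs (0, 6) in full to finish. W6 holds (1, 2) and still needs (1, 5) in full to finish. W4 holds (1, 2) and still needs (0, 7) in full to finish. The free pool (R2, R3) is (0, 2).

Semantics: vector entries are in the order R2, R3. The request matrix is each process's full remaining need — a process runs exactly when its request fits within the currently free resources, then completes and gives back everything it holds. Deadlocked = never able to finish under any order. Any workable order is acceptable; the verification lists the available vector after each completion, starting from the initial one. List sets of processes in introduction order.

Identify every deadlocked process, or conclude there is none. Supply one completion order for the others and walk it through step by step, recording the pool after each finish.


No process is deadlocked.
Key observation: W9 fits the free pool immediately, and its release cascades until everyone finishes.
One completion order for the rest: W9, W3, W4, W1, W6. Verifying each step:
  pool = (0, 2)
  W9: need (0, 2) fits (0, 2); releases (1, 2), pool now (1, 4)
  W3: need (1, 4) fits (1, 4); releases (0, 3), pool now (1, 7)
  W4: need (0, 7) fits (1, 7); releases (1, 2), pool now (2, 9)
  W1: need (0, 6) fits (2, 9); releases (0, 1), pool now (2, 10)
  W6: need (1, 5) fits (2, 10); releases (1, 2), pool now (3, 12)


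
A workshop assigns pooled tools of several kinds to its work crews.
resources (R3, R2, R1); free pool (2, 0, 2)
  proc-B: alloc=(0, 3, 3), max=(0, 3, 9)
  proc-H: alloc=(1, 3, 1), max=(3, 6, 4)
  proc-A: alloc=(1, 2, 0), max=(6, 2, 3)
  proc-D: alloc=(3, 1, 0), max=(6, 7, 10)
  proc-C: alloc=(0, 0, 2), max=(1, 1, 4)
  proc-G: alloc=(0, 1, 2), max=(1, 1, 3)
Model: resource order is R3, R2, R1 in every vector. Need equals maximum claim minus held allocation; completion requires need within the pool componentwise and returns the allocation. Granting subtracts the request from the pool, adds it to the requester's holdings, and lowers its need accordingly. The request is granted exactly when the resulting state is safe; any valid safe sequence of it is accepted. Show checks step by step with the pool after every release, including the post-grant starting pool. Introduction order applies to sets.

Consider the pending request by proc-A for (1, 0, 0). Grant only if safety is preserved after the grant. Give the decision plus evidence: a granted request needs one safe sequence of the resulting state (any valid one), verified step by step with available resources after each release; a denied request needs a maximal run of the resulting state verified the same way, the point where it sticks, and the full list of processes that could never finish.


DENY — the pretend-granted state is unsafe.
Key observation: the wall is R3: completing proc-G, proc-C, proc-B brings the pool only to (1, 4, 9), and all the rest need more.
Pretend the grant happened; the run proc-G, proc-C, proc-B goes as far as possible. Step-by-step check:
  pool = (1, 0, 2)
  proc-G needs (1, 0, 1) <= (1, 0, 2) -> finishes; pool += (0, 1, 2) = (1, 1, 4)
  proc-C needs (1, 1, 2) <= (1, 1, 4) -> finishes; pool += (0, 0, 2) = (1, 1, 6)
  proc-B needs (0, 0, 6) <= (1, 1, 6) -> finishes; pool += (0, 3, 3) = (1, 4, 9)
  blocked: proc-H wants (2, 3, 3), pool (1, 4, 9) — not enough R3
  blocked: proc-A wants (4, 0, 3), pool (1, 4, 9) — not enough R3
  blocked: proc-D wants (3, 6, 10), pool (1, 4, 9) — not enough R3, R2 and R1
Processes that could never finish after the grant: proc-H, proc-A and proc-D.


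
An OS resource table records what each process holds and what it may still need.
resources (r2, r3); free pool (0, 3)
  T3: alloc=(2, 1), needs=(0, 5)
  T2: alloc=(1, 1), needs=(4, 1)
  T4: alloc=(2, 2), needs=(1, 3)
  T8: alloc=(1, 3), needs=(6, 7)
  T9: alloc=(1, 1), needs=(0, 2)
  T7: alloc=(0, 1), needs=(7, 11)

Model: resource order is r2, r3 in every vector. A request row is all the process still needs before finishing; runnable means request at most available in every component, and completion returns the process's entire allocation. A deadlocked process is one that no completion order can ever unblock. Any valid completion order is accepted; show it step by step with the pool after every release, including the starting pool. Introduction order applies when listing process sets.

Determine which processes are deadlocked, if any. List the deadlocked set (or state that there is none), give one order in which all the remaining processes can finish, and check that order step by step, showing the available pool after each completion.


Nothing here is deadlocked.
Key observation: T9 leads a chain of completions in which each release enables another process.
The rest can finish in the order T9, T4, T3, T2, T8, T7. Verifying each step:
  pool = (0, 3)
  run T9 (needs (0, 2), free (0, 3)); after release of (1, 1) the pool is (1, 4)
  run T4 (needs (1, 3), free (1, 4)); after release of (2, 2) the pool is (3, 6)
  run T3 (needs (0, 5), free (3, 6)); after release of (2, 1) the pool is (5, 7)
  run T2 (needs (4, 1), free (5, 7)); after release of (1, 1) the pool is (6, 8)
  run T8 (needs (6, 7), free (6, 8)); after release of (1, 3) the pool is (7, 11)
  run T7 (needs (7, 11), free (7, 11)); after release of (0, 1) the pool is (7, 12)


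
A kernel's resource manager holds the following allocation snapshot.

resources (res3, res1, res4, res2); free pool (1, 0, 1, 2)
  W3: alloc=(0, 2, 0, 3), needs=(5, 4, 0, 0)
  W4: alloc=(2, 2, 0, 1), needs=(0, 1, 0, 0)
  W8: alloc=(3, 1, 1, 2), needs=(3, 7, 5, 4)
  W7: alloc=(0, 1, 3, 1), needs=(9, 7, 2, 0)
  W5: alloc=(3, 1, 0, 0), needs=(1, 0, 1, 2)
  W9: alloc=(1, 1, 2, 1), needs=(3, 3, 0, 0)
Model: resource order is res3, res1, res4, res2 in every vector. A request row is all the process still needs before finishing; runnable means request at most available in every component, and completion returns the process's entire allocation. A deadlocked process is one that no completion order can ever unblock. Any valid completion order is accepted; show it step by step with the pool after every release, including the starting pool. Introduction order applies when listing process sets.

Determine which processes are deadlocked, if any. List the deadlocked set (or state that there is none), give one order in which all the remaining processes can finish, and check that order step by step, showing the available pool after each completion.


The deadlocked set is W8 and W7.
Key observation: once W5, W4, W9, W3 finish, the pool peaks at (7, 6, 3, 7) — and every remaining process still needs more res1 than that.
A valid finishing order for the others: W5, W4, W9, W3. Check, step by step:
  pool = (1, 0, 1, 2)
  run W5 (needs (1, 0, 1, 2), free (1, 0, 1, 2)); after release of (3, 1, 0, 0) the pool is (4, 1, 1, 2)
  run W4 (needs (0, 1, 0, 0), free (4, 1, 1, 2)); after release of (2, 2, 0, 1) the pool is (6, 3, 1, 3)
  run W9 (needs (3, 3, 0, 0), free (6, 3, 1, 3)); after release of (1, 1, 2, 1) the pool is (7, 4, 3, 4)
  run W3 (needs (5, 4, 0, 0), free (7, 4, 3, 4)); after release of (0, 2, 0, 3) the pool is (7, 6, 3, 7)
The blocked processes can never fit:
  W8 cannot run: need (3, 7, 5, 4) vs free (7, 6, 3, 7) (insufficient res1 and res4)
  W7 cannot run: need (9, 7, 2, 0) vs free (7, 6, 3, 7) (insufficient res3 and res1)


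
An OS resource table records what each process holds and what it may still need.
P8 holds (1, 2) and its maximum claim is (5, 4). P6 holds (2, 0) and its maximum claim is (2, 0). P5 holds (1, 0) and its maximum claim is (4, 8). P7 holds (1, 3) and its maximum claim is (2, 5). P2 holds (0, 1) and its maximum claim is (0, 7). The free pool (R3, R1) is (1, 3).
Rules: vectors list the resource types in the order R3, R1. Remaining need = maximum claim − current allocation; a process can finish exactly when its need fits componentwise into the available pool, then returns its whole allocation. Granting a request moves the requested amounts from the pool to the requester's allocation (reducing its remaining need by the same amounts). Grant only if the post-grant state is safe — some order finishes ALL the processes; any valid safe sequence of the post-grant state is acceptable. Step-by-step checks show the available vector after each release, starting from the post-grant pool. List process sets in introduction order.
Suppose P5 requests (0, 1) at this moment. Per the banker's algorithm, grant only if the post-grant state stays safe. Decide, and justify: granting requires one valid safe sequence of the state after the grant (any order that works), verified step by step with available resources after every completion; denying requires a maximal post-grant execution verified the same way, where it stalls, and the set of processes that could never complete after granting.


GRANT. The post-grant state is safe; one safe sequence: P6, P7, P8, P2, P5.
Key observation: with (1, 2) left after the transfer, P6 can run at once — the state stays safe.
Check on the post-grant state, step by step:
  pool = (1, 2)
  P6: need (0, 0) fits (1, 2); releases (2, 0), pool now (3, 2)
  P7: need (1, 2) fits (3, 2); releases (1, 3), pool now (4, 5)
  P8: need (4, 2) fits (4, 5); releases (1, 2), pool now (5, 7)
  P2: need (0, 6) fits (5, 7); releases (0, 1), pool now (5, 8)
  P5: need (3, 7) fits (5, 8); releases (1, 1), pool now (6, 9)


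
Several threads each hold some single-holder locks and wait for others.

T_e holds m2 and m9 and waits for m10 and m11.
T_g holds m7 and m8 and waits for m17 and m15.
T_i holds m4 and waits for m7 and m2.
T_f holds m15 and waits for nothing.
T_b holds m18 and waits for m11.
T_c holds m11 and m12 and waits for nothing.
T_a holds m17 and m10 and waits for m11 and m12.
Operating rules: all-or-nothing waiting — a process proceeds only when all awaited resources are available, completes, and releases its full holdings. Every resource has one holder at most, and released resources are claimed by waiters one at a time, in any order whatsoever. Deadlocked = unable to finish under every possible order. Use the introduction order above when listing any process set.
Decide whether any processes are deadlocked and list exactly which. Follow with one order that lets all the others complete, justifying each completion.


The deadlocked set is empty.
Key observation: the waits form no ring: some process can always run, and its releases unblock the others one by one.
One completion order for the rest: T_c, T_f, T_a, T_b, T_g, T_e, T_i.
Check, step by step:
  T_c waits on nothing -> runs at once and releases m11 and m12
  T_f waits on nothing -> runs at once and releases m15
  T_a: everything it awaited (m11 and m12) is free; runs, freeing m17 and m10
  T_b: everything it awaited (m11) is free; runs, freeing m18
  T_g: everything it awaited (m17 and m15) is free; runs, freeing m7 and m8
  T_e: everything it awaited (m10 and m11) is free; runs, freeing m2 and m9
  T_i: everything it awaited (m7 and m2) is free; runs, freeing m4


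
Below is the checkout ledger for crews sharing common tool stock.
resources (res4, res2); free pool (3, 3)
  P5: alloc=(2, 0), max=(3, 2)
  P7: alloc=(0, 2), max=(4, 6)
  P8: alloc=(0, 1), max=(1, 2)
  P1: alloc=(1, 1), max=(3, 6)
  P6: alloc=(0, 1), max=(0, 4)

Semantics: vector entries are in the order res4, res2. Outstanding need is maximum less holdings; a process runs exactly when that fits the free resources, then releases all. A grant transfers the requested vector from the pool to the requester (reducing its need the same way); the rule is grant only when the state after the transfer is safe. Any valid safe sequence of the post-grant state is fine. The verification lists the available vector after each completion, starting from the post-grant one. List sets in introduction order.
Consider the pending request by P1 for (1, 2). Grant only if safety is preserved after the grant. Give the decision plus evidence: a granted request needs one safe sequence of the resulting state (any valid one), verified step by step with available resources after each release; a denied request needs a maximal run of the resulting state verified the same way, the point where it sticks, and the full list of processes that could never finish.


DENY: after the grant no complete ordering would exist.
Key observation: res2 is the bottleneck — with P8, P5 done the pool holds (4, 2), short of every remaining need.
On the post-grant state, P8, P5 is a maximal run — nothing extends it. Step-by-step check:
  pool = (2, 1)
  run P8 (needs (1, 1), free (2, 1)); after release of (0, 1) the pool is (2, 2)
  run P5 (needs (1, 2), free (2, 2)); after release of (2, 0) the pool is (4, 2)
  P7 still needs (4, 4) but only (4, 2) is free — short on res2
  P1 still needs (1, 3) but only (4, 2) is free — short on res2
  P6 still needs (0, 3) but only (4, 2) is free — short on res2
Processes that could never finish after the grant: P7, P1 and P6.


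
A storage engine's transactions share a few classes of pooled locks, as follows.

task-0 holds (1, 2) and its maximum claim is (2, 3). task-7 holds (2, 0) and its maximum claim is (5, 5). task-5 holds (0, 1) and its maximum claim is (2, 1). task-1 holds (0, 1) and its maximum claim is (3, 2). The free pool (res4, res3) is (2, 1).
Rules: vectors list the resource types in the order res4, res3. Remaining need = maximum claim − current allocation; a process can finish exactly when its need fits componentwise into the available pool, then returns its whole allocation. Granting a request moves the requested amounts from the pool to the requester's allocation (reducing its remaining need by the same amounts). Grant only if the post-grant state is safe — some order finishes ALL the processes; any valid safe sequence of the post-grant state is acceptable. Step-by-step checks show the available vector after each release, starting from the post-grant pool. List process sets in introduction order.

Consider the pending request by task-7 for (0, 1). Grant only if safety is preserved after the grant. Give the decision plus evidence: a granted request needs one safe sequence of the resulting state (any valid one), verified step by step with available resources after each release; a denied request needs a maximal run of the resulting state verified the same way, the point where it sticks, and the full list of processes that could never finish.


GRANT — the state after the grant stays safe, e.g. via task-5, task-0, task-1, task-7.
Key observation: after the grant the pool drops to (2, 0), which still lets task-5 finish first and unwind the rest.
Step-by-step check of the post-grant state:
  pool = (2, 0)
  task-5: need (2, 0) fits (2, 0); releases (0, 1), pool now (2, 1)
  task-0: need (1, 1) fits (2, 1); releases (1, 2), pool now (3, 3)
  task-1: need (3, 1) fits (3, 3); releases (0, 1), pool now (3, 4)
  task-7: need (3, 4) fits (3, 4); releases (2, 1), pool now (5, 5)


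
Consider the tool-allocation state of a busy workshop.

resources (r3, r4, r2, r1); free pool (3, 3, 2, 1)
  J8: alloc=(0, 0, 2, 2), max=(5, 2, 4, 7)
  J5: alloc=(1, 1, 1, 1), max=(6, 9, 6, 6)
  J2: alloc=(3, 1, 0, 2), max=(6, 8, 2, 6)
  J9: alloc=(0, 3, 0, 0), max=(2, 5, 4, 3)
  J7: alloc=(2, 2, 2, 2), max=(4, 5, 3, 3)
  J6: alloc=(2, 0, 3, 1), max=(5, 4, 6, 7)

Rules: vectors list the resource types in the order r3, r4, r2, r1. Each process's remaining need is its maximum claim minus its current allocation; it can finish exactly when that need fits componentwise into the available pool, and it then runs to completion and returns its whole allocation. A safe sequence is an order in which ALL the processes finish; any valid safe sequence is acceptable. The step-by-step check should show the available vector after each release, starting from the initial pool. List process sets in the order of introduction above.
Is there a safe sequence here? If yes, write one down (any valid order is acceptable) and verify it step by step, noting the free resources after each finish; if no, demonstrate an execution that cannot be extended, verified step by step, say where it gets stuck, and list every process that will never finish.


UNSAFE.
Key observation: the pool after J7, J9 is (5, 8, 4, 3); every surviving request exceeds it in r1, so progress ends there.
Going as far as possible: J7, J9; after that, nothing fits. Check, step by step:
  pool = (3, 3, 2, 1)
  run J7 (needs (2, 3, 1, 1), free (3, 3, 2, 1)); after release of (2, 2, 2, 2) the pool is (5, 5, 4, 3)
  run J9 (needs (2, 2, 4, 3), free (5, 5, 4, 3)); after release of (0, 3, 0, 0) the pool is (5, 8, 4, 3)
  J8 still needs (5, 2, 2, 5) but only (5, 8, 4, 3) is free — short on r1
  J5 still needs (5, 8, 5, 5) but only (5, 8, 4, 3) is free — short on r2 and r1
  J2 still needs (3, 7, 2, 4) but only (5, 8, 4, 3) is free — short on r1
  J6 still needs (3, 4, 3, 6) but only (5, 8, 4, 3) is free — short on r1
Permanently blocked: J8, J5, J2 and J6.


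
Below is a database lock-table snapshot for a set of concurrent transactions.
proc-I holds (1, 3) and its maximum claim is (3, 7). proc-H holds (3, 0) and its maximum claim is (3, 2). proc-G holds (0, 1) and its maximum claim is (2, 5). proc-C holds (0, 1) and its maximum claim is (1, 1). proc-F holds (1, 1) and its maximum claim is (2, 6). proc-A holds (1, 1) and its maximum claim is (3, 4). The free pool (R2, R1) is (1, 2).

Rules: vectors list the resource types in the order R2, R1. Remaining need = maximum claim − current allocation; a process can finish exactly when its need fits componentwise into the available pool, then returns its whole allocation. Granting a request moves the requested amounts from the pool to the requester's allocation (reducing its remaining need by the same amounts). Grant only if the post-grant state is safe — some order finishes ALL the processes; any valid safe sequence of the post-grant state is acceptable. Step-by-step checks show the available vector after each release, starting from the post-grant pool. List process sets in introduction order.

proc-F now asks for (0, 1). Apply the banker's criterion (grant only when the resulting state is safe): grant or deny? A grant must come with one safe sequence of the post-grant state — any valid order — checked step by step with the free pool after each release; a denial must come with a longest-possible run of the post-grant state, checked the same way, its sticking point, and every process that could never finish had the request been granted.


DENY: after the grant no complete ordering would exist.
Key observation: the wall is R1: completing proc-C, proc-H brings the pool only to (4, 2), and all the rest need more.
Pretend the grant happened; the run proc-C, proc-H goes as far as possible. Check, step by step:
  pool = (1, 1)
  run proc-C (needs (1, 0), free (1, 1)); after release of (0, 1) the pool is (1, 2)
  run proc-H (needs (0, 2), free (1, 2)); after release of (3, 0) the pool is (4, 2)
  blocked: proc-I wants (2, 4), pool (4, 2) — not enough R1
  blocked: proc-G wants (2, 4), pool (4, 2) — not enough R1
  blocked: proc-F wants (1, 4), pool (4, 2) — not enough R1
  blocked: proc-A wants (2, 3), pool (4, 2) — not enough R1
Processes that could never finish after the grant: proc-I, proc-G, proc-F and proc-A.


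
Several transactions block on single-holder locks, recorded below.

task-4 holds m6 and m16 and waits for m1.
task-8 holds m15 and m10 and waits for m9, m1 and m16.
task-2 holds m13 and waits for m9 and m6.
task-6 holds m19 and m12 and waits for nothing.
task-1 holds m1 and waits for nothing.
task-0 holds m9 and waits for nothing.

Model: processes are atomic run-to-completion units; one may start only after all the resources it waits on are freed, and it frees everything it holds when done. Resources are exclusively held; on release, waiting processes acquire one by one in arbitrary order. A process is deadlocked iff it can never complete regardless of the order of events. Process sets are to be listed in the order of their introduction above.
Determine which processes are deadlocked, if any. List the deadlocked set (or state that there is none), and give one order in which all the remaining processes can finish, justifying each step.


No process is deadlocked.
Key observation: although several processes wait, no cycle exists — each chain bottoms out at a free runner.
One completion order for the rest: task-1, task-0, task-4, task-2, task-6, task-8.
Verifying each step:
  run task-1 (it waits on nothing); releases m1
  run task-0 (it waits on nothing); releases m9
  task-4: everything it awaited (m1) is free; runs, freeing m6 and m16
  task-2: everything it awaited (m9 and m6) is free; runs, freeing m13
  run task-6 (it waits on nothing); releases m19 and m12
  task-8: everything it awaited (m9, m1 and m16) is free; runs, freeing m15 and m10


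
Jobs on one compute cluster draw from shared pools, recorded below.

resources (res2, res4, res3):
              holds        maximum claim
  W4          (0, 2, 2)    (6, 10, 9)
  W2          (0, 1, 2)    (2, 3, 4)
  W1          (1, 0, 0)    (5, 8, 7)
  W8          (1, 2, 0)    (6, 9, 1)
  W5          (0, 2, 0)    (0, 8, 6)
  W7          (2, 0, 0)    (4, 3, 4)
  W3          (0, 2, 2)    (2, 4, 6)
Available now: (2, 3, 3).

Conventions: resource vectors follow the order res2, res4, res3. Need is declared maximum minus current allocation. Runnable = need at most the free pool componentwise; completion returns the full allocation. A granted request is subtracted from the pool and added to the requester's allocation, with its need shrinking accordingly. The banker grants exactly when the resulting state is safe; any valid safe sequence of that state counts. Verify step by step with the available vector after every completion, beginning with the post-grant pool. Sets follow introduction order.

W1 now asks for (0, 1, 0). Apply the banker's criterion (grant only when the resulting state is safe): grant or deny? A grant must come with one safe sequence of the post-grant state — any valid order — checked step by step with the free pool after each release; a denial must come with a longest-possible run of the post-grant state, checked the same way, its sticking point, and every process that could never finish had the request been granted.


DENY. Granting would leave the state unsafe.
Key observation: the wall is res4: completing W2, W7, W3 brings the pool only to (4, 5, 7), and all the rest need more.
Pretend the grant happened; the run W2, W7, W3 goes as far as possible. Check, step by step:
  pool = (2, 2, 3)
  run W2 (needs (2, 2, 2), free (2, 2, 3)); after release of (0, 1, 2) the pool is (2, 3, 5)
  run W7 (needs (2, 3, 4), free (2, 3, 5)); after release of (2, 0, 0) the pool is (4, 3, 5)
  run W3 (needs (2, 2, 4), free (4, 3, 5)); after release of (0, 2, 2) the pool is (4, 5, 7)
  W4 cannot run: need (6, 8, 7) vs free (4, 5, 7) (insufficient res2 and res4)
  W1 cannot run: need (4, 7, 7) vs free (4, 5, 7) (insufficient res4)
  W8 cannot run: need (5, 7, 1) vs free (4, 5, 7) (insufficient res2 and res4)
  W5 cannot run: need (0, 6, 6) vs free (4, 5, 7) (insufficient res4)
Processes that could never finish after the grant: W4, W1, W8 and W5.


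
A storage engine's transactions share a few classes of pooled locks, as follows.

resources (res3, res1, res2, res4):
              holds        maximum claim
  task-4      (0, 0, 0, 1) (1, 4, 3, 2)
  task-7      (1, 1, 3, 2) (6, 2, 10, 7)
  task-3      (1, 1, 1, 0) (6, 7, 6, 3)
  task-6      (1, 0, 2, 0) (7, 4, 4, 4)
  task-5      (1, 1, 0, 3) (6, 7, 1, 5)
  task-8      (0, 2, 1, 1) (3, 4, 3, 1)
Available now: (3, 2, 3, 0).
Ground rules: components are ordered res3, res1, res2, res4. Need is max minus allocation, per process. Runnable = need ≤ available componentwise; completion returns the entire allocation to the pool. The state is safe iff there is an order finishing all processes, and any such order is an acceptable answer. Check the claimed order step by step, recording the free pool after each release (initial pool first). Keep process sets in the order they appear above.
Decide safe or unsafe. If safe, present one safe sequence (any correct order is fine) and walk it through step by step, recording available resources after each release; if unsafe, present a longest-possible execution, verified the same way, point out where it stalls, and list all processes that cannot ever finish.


The state is UNSAFE.
Key observation: the wall is res3: completing task-8, task-4 brings the pool only to (3, 4, 4, 2), and all the rest need more.
The run task-8, task-4 cannot be extended any further. Step-by-step check:
  pool = (3, 2, 3, 0)
  task-8: need (3, 2, 2, 0) fits (3, 2, 3, 0); releases (0, 2, 1, 1), pool now (3, 4, 4, 1)
  task-4: need (1, 4, 3, 1) fits (3, 4, 4, 1); releases (0, 0, 0, 1), pool now (3, 4, 4, 2)
  task-7 cannot run: need (5, 1, 7, 5) vs free (3, 4, 4, 2) (insufficient res3, res2 and res4)
  task-3 cannot run: need (5, 6, 5, 3) vs free (3, 4, 4, 2) (insufficient res3, res1, res2 and res4)
  task-6 cannot run: need (6, 4, 2, 4) vs free (3, 4, 4, 2) (insufficient res3 and res4)
  task-5 cannot run: need (5, 6, 1, 2) vs free (3, 4, 4, 2) (insufficient res3 and res1)
Permanently blocked: task-7, task-3, task-6 and task-5.


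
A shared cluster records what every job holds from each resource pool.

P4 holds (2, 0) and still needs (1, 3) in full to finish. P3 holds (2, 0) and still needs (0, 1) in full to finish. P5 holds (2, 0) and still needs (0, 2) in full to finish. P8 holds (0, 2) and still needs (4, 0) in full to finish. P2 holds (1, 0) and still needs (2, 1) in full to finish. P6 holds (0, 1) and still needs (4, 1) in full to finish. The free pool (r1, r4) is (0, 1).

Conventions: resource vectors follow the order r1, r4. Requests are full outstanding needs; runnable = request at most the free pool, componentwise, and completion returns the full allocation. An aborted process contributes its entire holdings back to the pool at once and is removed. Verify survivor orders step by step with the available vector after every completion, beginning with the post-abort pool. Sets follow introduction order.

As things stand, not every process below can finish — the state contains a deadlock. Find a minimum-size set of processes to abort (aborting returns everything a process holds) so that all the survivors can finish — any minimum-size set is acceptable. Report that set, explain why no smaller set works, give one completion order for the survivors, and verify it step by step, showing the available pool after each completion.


Minimum abort set: P5.
Key observation: aborting P5 returns (2, 0), and P8 — hopeless before — runs at step 2 with the returned capacity in the pool.
Minimality: the empty abort set fails — the state is deadlocked as it stands.
Survivors finish in the order: P3, P8, P2, P6, P4. Check, step by step (pool after the aborts first):
  pool = (2, 1)
  P3: need (0, 1) fits (2, 1); releases (2, 0), pool now (4, 1)
  P8: need (4, 0) fits (4, 1); releases (0, 2), pool now (4, 3)
  P2: need (2, 1) fits (4, 3); releases (1, 0), pool now (5, 3)
  P6: need (4, 1) fits (5, 3); releases (0, 1), pool now (5, 4)
  P4: need (1, 3) fits (5, 4); releases (2, 0), pool now (7, 4)


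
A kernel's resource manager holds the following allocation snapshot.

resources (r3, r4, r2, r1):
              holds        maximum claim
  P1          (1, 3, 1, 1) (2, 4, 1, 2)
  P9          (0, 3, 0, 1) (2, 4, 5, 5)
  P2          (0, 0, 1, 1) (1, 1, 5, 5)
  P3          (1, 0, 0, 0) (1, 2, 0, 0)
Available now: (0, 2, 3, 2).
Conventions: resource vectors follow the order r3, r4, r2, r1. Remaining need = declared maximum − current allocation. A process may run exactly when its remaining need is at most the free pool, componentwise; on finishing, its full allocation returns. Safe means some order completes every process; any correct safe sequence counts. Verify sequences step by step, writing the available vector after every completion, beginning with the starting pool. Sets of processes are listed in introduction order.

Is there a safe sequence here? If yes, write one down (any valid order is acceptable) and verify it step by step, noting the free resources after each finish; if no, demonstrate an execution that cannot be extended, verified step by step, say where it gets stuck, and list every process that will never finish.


UNSAFE — no complete ordering exists.
Key observation: P3, P1 can finish, but then (2, 5, 4, 3) is all there is, and the blocked group's r1 demands exceed it.
A maximal execution: P3, P1 — then nothing else fits. Step-by-step check:
  pool = (0, 2, 3, 2)
  run P3 (needs (0, 2, 0, 0), free (0, 2, 3, 2)); after release of (1, 0, 0, 0) the pool is (1, 2, 3, 2)
  run P1 (needs (1, 1, 0, 1), free (1, 2, 3, 2)); after release of (1, 3, 1, 1) the pool is (2, 5, 4, 3)
  blocked: P9 wants (2, 1, 5, 4), pool (2, 5, 4, 3) — not enough r2 and r1
  blocked: P2 wants (1, 1, 4, 4), pool (2, 5, 4, 3) — not enough r1
Never able to finish: P9 and P2.


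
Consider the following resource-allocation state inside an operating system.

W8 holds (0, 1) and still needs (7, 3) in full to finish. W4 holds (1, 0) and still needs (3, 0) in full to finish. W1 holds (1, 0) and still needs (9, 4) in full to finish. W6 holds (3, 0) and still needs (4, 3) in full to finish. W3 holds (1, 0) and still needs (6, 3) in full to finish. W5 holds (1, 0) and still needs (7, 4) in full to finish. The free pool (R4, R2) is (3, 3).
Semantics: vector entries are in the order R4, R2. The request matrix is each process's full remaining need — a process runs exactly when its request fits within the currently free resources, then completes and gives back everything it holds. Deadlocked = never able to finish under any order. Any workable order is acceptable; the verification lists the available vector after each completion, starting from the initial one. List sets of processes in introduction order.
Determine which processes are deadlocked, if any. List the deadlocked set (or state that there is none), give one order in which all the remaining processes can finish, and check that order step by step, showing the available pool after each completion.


No process is deadlocked.
Key observation: starting with W4, each completion frees enough for the next — no one is permanently blocked.
A valid finishing order for the others: W4, W6, W3, W8, W5, W1. Check, step by step:
  pool = (3, 3)
  run W4 (needs (3, 0), free (3, 3)); after release of (1, 0) the pool is (4, 3)
  run W6 (needs (4, 3), free (4, 3)); after release of (3, 0) the pool is (7, 3)
  run W3 (needs (6, 3), free (7, 3)); after release of (1, 0) the pool is (8, 3)
  run W8 (needs (7, 3), free (8, 3)); after release of (0, 1) the pool is (8, 4)
  run W5 (needs (7, 4), free (8, 4)); after release of (1, 0) the pool is (9, 4)
  run W1 (needs (9, 4), free (9, 4)); after release of (1, 0) the pool is (10, 4)


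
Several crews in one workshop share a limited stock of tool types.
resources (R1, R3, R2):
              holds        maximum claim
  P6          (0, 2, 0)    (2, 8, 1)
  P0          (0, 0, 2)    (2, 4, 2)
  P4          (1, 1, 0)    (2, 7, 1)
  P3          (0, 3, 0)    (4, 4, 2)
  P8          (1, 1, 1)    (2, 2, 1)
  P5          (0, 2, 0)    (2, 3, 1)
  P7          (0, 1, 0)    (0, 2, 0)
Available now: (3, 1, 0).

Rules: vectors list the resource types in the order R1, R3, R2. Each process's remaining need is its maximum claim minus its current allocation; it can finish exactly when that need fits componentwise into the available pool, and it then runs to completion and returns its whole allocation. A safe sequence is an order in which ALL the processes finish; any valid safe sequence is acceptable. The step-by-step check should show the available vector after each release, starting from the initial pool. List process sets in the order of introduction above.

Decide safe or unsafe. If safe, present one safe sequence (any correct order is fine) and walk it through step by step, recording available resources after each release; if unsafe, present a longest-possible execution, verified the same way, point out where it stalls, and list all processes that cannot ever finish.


SAFE — a valid safe sequence is P8, P7, P5, P0, P3, P4, P6.
Key observation: the order's first zero-slack moment is P8 ((1, 1, 0) needed, (3, 1, 0) free — a requested resource with nothing to spare).
Step-by-step check:
  pool = (3, 1, 0)
  P8 needs (1, 1, 0) <= (3, 1, 0) -> finishes; pool += (1, 1, 1) = (4, 2, 1)
  P7 needs (0, 1, 0) <= (4, 2, 1) -> finishes; pool += (0, 1, 0) = (4, 3, 1)
  P5 needs (2, 1, 1) <= (4, 3, 1) -> finishes; pool += (0, 2, 0) = (4, 5, 1)
  P0 needs (2, 4, 0) <= (4, 5, 1) -> finishes; pool += (0, 0, 2) = (4, 5, 3)
  P3 needs (4, 1, 2) <= (4, 5, 3) -> finishes; pool += (0, 3, 0) = (4, 8, 3)
  P4 needs (1, 6, 1) <= (4, 8, 3) -> finishes; pool += (1, 1, 0) = (5, 9, 3)
  P6 needs (2, 6, 1) <= (5, 9, 3) -> finishes; pool += (0, 2, 0) = (5, 11, 3)


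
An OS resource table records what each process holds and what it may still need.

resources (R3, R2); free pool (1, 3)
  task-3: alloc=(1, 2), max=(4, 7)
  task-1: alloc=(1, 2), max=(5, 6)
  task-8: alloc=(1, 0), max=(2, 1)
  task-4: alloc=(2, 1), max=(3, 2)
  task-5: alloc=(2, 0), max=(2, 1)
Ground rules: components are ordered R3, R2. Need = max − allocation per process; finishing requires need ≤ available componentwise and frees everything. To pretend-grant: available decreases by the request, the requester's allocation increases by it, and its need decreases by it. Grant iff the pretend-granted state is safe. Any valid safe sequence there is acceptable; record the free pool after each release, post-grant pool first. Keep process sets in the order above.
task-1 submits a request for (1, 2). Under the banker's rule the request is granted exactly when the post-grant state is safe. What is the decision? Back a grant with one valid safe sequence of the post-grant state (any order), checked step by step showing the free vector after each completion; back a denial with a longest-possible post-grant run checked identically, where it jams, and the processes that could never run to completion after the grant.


GRANT — the state after the grant stays safe, e.g. via task-5, task-8, task-4, task-1, task-3.
Key observation: even at the reduced pool (0, 1), task-5 fits immediately, so safety survives the grant.
Step-by-step check of the post-grant state:
  pool = (0, 1)
  task-5: need (0, 1) fits (0, 1); releases (2, 0), pool now (2, 1)
  task-8: need (1, 1) fits (2, 1); releases (1, 0), pool now (3, 1)
  task-4: need (1, 1) fits (3, 1); releases (2, 1), pool now (5, 2)
  task-1: need (3, 2) fits (5, 2); releases (2, 4), pool now (7, 6)
  task-3: need (3, 5) fits (7, 6); releases (1, 2), pool now (8, 8)


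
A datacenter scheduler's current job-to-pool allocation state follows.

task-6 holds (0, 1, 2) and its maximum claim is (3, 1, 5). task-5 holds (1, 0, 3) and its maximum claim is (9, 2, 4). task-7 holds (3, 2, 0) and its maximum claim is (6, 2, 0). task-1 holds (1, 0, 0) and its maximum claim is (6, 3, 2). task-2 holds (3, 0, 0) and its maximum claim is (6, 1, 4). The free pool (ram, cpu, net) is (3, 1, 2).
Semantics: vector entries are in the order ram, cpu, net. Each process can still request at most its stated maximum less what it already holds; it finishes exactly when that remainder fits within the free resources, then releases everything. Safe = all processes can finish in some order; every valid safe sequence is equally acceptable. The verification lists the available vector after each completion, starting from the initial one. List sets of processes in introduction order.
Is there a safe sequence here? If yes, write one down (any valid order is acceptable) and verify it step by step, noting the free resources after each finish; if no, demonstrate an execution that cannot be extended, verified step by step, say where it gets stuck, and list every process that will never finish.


UNSAFE — no complete ordering exists.
Key observation: after task-7, task-1 the pool peaks at (7, 3, 2), and each blocked process is short somewhere: task-6 on net; task-5 on ram; task-2 on net.
A maximal execution: task-7, task-1 — then nothing else fits. Verifying each step:
  pool = (3, 1, 2)
  run task-7 (needs (3, 0, 0), free (3, 1, 2)); after release of (3, 2, 0) the pool is (6, 3, 2)
  run task-1 (needs (5, 3, 2), free (6, 3, 2)); after release of (1, 0, 0) the pool is (7, 3, 2)
  task-6 cannot run: need (3, 0, 3) vs free (7, 3, 2) (insufficient net)
  task-5 cannot run: need (8, 2, 1) vs free (7, 3, 2) (insufficient ram)
  task-2 cannot run: need (3, 1, 4) vs free (7, 3, 2) (insufficient net)
Never able to finish: task-6, task-5 and task-2.
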